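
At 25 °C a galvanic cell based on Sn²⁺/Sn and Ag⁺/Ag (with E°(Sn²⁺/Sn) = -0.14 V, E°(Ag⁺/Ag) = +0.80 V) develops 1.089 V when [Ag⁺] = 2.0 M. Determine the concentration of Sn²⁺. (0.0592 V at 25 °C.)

From the Nernst equation, log Q = n(E° − E)/0.0592 = 2(0.94 − 1.089)/0.0592 = -5.034, so Q = 9.25 × 10^-6.
With Q = [Sn²⁺]/[Ag⁺]^2 and the known concentrations, [Sn²⁺] in the numerator gives [Sn²⁺] = 3.7 × 10^-5 M.

3.7 × 10^-5 M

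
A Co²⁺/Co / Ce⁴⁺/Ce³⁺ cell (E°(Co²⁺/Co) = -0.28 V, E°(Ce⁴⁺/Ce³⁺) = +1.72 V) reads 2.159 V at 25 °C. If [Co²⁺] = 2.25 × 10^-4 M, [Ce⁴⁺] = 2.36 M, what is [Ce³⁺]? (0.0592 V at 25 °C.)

0.32 M

From the Nernst equation, log Q = n(E° − E)/0.0592 = 2(2.00 − 2.159)/0.0592 = -5.372, so Q = 4.25 × 10^-6.
With Q = [Co²⁺]·[Ce³⁺]^2/[Ce⁴⁺]^2 and the known concentrations, [Ce³⁺]^2 in the numerator gives [Ce³⁺] = 0.32 M.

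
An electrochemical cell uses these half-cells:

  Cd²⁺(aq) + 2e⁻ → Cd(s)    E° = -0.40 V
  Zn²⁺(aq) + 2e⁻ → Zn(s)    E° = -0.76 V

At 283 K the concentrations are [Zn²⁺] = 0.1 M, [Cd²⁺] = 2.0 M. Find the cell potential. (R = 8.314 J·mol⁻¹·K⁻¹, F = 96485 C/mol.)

0.397 V

The Cd²⁺/Cd couple has the higher reduction potential and acts as the cathode, so E°_cell = -0.40 − (-0.76) = 0.36 V.
Balancing electrons gives n = 2; the reaction quotient is Q = [Zn²⁺]/[Cd²⁺] = 0.0500.
E = E° − (RT/nF) ln Q = 0.36 − (8.314×283)/(2×96485) × (-2.996) = 0.360 + 0.037 = 0.397 V.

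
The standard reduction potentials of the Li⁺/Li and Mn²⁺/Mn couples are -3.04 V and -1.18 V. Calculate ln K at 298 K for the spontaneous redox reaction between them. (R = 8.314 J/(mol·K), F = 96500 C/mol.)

ln K = 144.9

E°_cell = -1.18 − (-3.04) = 1.86 V, with n = 2 electrons transferred.
At equilibrium E = 0, so the Nernst equation gives ln K = nFE°/RT = (2)(96500)(1.86)/((8.314)(298)) = 144.89.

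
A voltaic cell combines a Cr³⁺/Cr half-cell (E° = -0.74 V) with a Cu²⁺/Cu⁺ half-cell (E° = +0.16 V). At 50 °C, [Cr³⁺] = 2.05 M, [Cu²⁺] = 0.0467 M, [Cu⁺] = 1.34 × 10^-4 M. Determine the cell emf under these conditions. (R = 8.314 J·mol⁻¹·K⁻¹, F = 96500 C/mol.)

The Cu²⁺/Cu⁺ couple has the higher reduction potential and acts as the cathode, so E°_cell = +0.16 − (-0.74) = 0.90 V.
Balancing electrons gives n = 3; the reaction quotient is Q = [Cr³⁺]·[Cu⁺]^3/[Cu²⁺]^3 = 4.84 × 10^-8.
E = E° − (RT/nF) ln Q = 0.90 − (8.314×323)/(3×96500) × (-16.843) = 0.900 + 0.156 = 1.056 V.

1.06 V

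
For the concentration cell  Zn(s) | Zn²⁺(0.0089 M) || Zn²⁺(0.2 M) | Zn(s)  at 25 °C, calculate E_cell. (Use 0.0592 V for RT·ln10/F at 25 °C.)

0.040 V

Both half-cells are Zn²⁺/Zn, so E°_cell = 0. The concentrated side is the cathode; the cell reaction moves Zn²⁺ from high to low concentration with n = 2.
Q = [Zn²⁺]_dilute/[Zn²⁺]_conc = 0.0089/0.2 = 0.0445.
E = 0 − (0.0592/2) log Q = −(0.0592/2)(-1.352) = 0.0400 V.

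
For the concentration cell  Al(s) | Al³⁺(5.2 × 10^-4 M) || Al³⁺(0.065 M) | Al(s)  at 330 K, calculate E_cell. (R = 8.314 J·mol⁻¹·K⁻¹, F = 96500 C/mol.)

0.046 V

Both half-cells are Al³⁺/Al, so E°_cell = 0. The concentrated side is the cathode; the cell reaction moves Al³⁺ from high to low concentration with n = 3.
Q = [Al³⁺]_dilute/[Al³⁺]_conc = 5.2 × 10^-4/0.065 = 0.00800.
E = 0 − (RT/nF) ln Q = −((8.314×330)/(3×96500))(-4.828) = 0.0458 V.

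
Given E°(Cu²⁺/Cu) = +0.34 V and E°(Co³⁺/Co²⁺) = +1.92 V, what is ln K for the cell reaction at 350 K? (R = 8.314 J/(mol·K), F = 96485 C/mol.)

ln K = 104.8

E°_cell = +1.92 − (+0.34) = 1.58 V, with n = 2 electrons transferred.
At equilibrium E = 0, so the Nernst equation gives ln K = nFE°/RT = (2)(96485)(1.58)/((8.314)(350)) = 104.78.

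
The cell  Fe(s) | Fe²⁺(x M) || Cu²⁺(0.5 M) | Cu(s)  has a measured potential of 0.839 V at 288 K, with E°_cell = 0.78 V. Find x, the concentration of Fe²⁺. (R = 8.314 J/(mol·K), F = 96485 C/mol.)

0.0043 M

From the Nernst equation, ln Q = nF(E° − E)/RT = 2×96485×(0.78 − 0.839)/(8.314×288) = -4.755, so Q = 0.00861.
With Q = [Fe²⁺]/[Cu²⁺] and the known concentrations, [Fe²⁺] in the numerator gives [Fe²⁺] = 0.0043 M.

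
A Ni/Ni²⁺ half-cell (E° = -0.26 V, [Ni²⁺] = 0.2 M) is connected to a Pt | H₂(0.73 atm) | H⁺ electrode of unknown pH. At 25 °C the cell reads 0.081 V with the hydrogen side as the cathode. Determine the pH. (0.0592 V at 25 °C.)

E°_cell = 0.26 V and n = 2.
log Q = n(E° − E)/0.0592 = 2×(0.26 − 0.081)/0.0592 = 6.047.
With Q = [Ni²⁺]·P(H₂) / [H⁺]^2, solving for [H⁺] gives log[H⁺] = -3.441, so pH = 3.44.

pH = 3.44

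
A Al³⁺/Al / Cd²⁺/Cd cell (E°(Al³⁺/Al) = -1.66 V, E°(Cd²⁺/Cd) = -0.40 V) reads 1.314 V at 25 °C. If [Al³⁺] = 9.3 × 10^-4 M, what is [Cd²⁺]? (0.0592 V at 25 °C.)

From the Nernst equation, log Q = n(E° − E)/0.0592 = 6(1.26 − 1.314)/0.0592 = -5.473, so Q = 3.37 × 10^-6.
With Q = [Al³⁺]^2/[Cd²⁺]^3 and the known concentrations, [Cd²⁺]^3 in the denominator gives [Cd²⁺] = 0.64 M.

0.64 M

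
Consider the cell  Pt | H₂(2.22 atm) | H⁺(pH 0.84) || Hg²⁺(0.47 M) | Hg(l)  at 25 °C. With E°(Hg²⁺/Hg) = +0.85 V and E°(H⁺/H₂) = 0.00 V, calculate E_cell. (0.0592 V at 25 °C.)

0.90 V

The Hg²⁺/Hg couple is the cathode, so E°_cell = 0.85 V; n = 2.
[H⁺] = 10^(−0.84) = 0.14 M, and Q = [H⁺]^2 / ([Hg²⁺]·P(H₂)) = 0.0200.
E = E° − (0.0592/2) log Q = 0.85 − (0.0592/2)(-1.698) = 0.900 V.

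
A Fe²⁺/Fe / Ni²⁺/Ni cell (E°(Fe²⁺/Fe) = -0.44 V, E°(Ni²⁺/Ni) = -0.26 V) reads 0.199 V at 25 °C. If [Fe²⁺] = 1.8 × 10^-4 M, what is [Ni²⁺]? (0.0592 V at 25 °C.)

From the Nernst equation, log Q = n(E° − E)/0.0592 = 2(0.18 − 0.199)/0.0592 = -0.642, so Q = 0.228.
With Q = [Fe²⁺]/[Ni²⁺] and the known concentrations, [Ni²⁺] in the denominator gives [Ni²⁺] = 7.9 × 10^-4 M.

7.9 × 10^-4 M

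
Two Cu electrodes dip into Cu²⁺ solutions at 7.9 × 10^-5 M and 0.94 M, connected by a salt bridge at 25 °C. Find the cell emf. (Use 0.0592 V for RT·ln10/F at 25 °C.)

0.12 V

Both half-cells are Cu²⁺/Cu, so E°_cell = 0. The concentrated side is the cathode; the cell reaction moves Cu²⁺ from high to low concentration with n = 2.
Q = [Cu²⁺]_dilute/[Cu²⁺]_conc = 7.9 × 10^-5/0.94 = 8.4 × 10^-5.
E = 0 − (0.0592/2) log Q = −(0.0592/2)(-4.076) = 0.1206 V.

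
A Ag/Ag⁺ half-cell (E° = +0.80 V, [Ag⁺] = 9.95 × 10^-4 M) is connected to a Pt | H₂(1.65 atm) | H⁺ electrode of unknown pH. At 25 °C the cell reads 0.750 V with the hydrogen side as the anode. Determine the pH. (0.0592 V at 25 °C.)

E°_cell = 0.80 V and n = 2.
log Q = n(E° − E)/0.0592 = 2×(0.80 − 0.750)/0.0592 = 1.689.
With Q = [H⁺]^2 / ([Ag⁺]^2·P(H₂)), solving for [H⁺] gives log[H⁺] = -2.049, so pH = 2.05.

pH = 2.05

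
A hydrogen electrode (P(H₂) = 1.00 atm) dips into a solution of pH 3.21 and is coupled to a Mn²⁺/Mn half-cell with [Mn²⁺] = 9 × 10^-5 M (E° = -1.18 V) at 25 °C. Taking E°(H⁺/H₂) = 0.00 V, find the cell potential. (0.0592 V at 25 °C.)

The hydrogen couple is the cathode, so E°_cell = 1.18 V; n = 2.
[H⁺] = 10^(−3.21) = 6.2 × 10^-4 M, and Q = [Mn²⁺]·P(H₂) / [H⁺]^2 = 237.
E = E° − (0.0592/2) log Q = 1.18 − (0.0592/2)(2.374) = 1.110 V.

1.11 V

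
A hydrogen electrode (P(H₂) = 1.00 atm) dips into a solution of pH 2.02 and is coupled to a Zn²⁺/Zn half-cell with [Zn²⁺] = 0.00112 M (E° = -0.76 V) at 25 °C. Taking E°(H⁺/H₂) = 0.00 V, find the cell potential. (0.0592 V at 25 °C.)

The hydrogen couple is the cathode, so E°_cell = 0.76 V; n = 2.
[H⁺] = 10^(−2.02) = 0.0095 M, and Q = [Zn²⁺]·P(H₂) / [H⁺]^2 = 12.3.
E = E° − (0.0592/2) log Q = 0.76 − (0.0592/2)(1.089) = 0.728 V.

0.73 V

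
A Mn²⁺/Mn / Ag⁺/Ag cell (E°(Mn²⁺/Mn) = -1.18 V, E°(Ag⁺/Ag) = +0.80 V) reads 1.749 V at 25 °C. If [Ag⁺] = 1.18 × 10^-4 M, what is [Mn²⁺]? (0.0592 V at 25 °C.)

From the Nernst equation, log Q = n(E° − E)/0.0592 = 2(1.98 − 1.749)/0.0592 = 7.804, so Q = 6.37 × 10^7.
With Q = [Mn²⁺]/[Ag⁺]^2 and the known concentrations, [Mn²⁺] in the numerator gives [Mn²⁺] = 0.89 M.

0.89 M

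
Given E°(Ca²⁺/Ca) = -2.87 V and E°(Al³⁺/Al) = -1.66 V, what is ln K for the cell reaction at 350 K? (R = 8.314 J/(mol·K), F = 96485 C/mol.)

ln K = 240.7

E°_cell = -1.66 − (-2.87) = 1.21 V, with n = 6 electrons transferred.
At equilibrium E = 0, so the Nernst equation gives ln K = nFE°/RT = (6)(96485)(1.21)/((8.314)(350)) = 240.72.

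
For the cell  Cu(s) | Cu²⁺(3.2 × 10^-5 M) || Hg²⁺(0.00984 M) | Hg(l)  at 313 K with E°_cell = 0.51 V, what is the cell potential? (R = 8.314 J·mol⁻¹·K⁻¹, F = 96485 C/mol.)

0.587 V

Balancing electrons gives n = 2; the reaction quotient is Q = [Cu²⁺]/[Hg²⁺] = 0.00325.
E = E° − (RT/nF) ln Q = 0.51 − (8.314×313)/(2×96485) × (-5.728) = 0.510 + 0.077 = 0.587 V.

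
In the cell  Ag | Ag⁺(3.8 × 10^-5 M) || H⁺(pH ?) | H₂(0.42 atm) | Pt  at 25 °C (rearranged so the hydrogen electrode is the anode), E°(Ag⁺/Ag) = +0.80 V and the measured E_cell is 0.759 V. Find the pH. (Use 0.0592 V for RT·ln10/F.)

pH = 3.92

E°_cell = 0.80 V and n = 2.
log Q = n(E° − E)/0.0592 = 2×(0.80 − 0.759)/0.0592 = 1.385.
With Q = [H⁺]^2 / ([Ag⁺]^2·P(H₂)), solving for [H⁺] gives log[H⁺] = -3.916, so pH = 3.92.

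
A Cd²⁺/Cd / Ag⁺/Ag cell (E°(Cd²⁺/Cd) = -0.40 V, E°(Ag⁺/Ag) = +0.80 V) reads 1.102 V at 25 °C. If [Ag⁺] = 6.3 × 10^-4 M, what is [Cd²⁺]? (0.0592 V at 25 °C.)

From the Nernst equation, log Q = n(E° − E)/0.0592 = 2(1.20 − 1.102)/0.0592 = 3.311, so Q = 2050.
With Q = [Cd²⁺]/[Ag⁺]^2 and the known concentrations, [Cd²⁺] in the numerator gives [Cd²⁺] = 8.1 × 10^-4 M.

8.1 × 10^-4 M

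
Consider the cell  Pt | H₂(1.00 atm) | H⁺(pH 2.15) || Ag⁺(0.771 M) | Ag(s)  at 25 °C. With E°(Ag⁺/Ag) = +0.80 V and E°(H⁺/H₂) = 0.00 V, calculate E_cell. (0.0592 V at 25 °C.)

0.92 V

The Ag⁺/Ag couple is the cathode, so E°_cell = 0.80 V; n = 2.
[H⁺] = 10^(−2.15) = 0.0071 M, and Q = [H⁺]^2 / ([Ag⁺]^2·P(H₂)) = 8.43 × 10^-5.
E = E° − (0.0592/2) log Q = 0.80 − (0.0592/2)(-4.074) = 0.921 V.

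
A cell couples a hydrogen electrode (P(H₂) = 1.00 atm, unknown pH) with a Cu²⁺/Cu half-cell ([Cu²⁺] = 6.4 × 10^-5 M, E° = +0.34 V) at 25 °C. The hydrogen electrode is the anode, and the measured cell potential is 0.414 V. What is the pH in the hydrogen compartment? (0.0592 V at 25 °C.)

E°_cell = 0.34 V and n = 2.
log Q = n(E° − E)/0.0592 = 2×(0.34 − 0.414)/0.0592 = -2.500.
With Q = [H⁺]^2 / ([Cu²⁺]·P(H₂)), solving for [H⁺] gives log[H⁺] = -3.347, so pH = 3.35.

pH = 3.35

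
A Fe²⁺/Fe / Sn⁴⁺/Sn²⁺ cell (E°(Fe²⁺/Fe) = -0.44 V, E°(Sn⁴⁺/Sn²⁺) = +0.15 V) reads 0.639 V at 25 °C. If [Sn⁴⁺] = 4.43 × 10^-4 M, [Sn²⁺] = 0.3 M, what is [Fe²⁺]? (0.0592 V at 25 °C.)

From the Nernst equation, log Q = n(E° − E)/0.0592 = 2(0.59 − 0.639)/0.0592 = -1.655, so Q = 0.0221.
With Q = [Fe²⁺]·[Sn²⁺]/[Sn⁴⁺] and the known concentrations, [Fe²⁺] in the numerator gives [Fe²⁺] = 3.3 × 10^-5 M.

3.3 × 10^-5 M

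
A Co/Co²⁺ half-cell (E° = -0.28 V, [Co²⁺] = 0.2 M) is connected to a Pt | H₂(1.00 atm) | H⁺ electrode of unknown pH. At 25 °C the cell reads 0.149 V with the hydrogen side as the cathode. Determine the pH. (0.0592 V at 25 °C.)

E°_cell = 0.28 V and n = 2.
log Q = n(E° − E)/0.0592 = 2×(0.28 − 0.149)/0.0592 = 4.426.
With Q = [Co²⁺]·P(H₂) / [H⁺]^2, solving for [H⁺] gives log[H⁺] = -2.562, so pH = 2.56.

pH = 2.56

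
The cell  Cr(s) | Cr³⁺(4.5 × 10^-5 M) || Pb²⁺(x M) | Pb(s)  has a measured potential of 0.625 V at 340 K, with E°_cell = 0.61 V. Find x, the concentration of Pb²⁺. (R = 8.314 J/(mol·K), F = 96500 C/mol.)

0.0035 M

From the Nernst equation, ln Q = nF(E° − E)/RT = 6×96500×(0.61 − 0.625)/(8.314×340) = -3.072, so Q = 0.0463.
With Q = [Cr³⁺]^2/[Pb²⁺]^3 and the known concentrations, [Pb²⁺]^3 in the denominator gives [Pb²⁺] = 0.0035 M.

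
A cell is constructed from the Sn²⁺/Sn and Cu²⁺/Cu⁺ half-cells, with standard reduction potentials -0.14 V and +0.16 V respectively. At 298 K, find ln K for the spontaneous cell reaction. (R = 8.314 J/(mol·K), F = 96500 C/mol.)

ln K = 23.4

E°_cell = +0.16 − (-0.14) = 0.30 V, with n = 2 electrons transferred.
At equilibrium E = 0, so the Nernst equation gives ln K = nFE°/RT = (2)(96500)(0.30)/((8.314)(298)) = 23.37.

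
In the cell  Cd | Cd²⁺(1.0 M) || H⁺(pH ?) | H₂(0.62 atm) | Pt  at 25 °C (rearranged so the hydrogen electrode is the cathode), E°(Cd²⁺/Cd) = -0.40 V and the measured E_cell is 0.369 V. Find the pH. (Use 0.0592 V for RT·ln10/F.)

pH = 0.63

E°_cell = 0.40 V and n = 2.
log Q = n(E° − E)/0.0592 = 2×(0.40 − 0.369)/0.0592 = 1.047.
With Q = [Cd²⁺]·P(H₂) / [H⁺]^2, solving for [H⁺] gives log[H⁺] = -0.627, so pH = 0.63.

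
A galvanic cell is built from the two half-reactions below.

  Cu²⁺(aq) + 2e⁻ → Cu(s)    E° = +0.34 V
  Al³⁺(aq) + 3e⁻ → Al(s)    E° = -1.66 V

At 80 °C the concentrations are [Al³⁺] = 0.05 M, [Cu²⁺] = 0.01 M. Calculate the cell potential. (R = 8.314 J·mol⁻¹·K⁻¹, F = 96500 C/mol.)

The Cu²⁺/Cu couple has the higher reduction potential and acts as the cathode, so E°_cell = +0.34 − (-1.66) = 2.00 V.
Balancing electrons gives n = 6; the reaction quotient is Q = [Al³⁺]^2/[Cu²⁺]^3 = 2500.
E = E° − (RT/nF) ln Q = 2.00 − (8.314×353)/(6×96500) × (7.824) = 2.000 − 0.040 = 1.960 V.

1.96 V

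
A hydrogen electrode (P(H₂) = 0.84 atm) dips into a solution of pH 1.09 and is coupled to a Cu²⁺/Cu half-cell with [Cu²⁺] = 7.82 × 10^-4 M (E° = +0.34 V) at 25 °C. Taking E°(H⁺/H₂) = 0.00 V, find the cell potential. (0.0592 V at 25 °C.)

The Cu²⁺/Cu couple is the cathode, so E°_cell = 0.34 V; n = 2.
[H⁺] = 10^(−1.09) = 0.081 M, and Q = [H⁺]^2 / ([Cu²⁺]·P(H₂)) = 10.1.
E = E° − (0.0592/2) log Q = 0.34 − (0.0592/2)(1.003) = 0.310 V.

0.31 V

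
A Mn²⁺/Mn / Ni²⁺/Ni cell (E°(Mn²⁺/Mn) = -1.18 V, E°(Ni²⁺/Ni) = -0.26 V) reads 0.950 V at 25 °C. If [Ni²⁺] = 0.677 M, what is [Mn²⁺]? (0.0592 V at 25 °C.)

0.066 M

From the Nernst equation, log Q = n(E° − E)/0.0592 = 2(0.92 − 0.950)/0.0592 = -1.014, so Q = 0.0969.
With Q = [Mn²⁺]/[Ni²⁺] and the known concentrations, [Mn²⁺] in the numerator gives [Mn²⁺] = 0.066 M.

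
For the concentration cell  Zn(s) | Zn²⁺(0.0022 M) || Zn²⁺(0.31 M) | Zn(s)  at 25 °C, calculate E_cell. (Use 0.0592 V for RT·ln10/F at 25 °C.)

0.064 V

Both half-cells are Zn²⁺/Zn, so E°_cell = 0. The concentrated side is the cathode; the cell reaction moves Zn²⁺ from high to low concentration with n = 2.
Q = [Zn²⁺]_dilute/[Zn²⁺]_conc = 0.0022/0.31 = 0.00710.
E = 0 − (0.0592/2) log Q = −(0.0592/2)(-2.149) = 0.0636 V.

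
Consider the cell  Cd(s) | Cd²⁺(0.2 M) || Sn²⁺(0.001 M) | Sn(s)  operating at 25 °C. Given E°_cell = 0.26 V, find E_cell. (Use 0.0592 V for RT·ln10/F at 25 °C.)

0.192 V

Balancing electrons gives n = 2; the reaction quotient is Q = [Cd²⁺]/[Sn²⁺] = 200.
At 25 °C, E = E° − (0.0592/n) log Q = 0.26 − (0.0592/2)(2.301) = 0.260 − 0.068 = 0.192 V.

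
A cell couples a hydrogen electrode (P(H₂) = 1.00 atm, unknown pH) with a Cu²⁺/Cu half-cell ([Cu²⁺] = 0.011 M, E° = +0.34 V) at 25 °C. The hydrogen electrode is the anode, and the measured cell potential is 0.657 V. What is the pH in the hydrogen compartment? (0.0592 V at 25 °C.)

pH = 6.33

E°_cell = 0.34 V and n = 2.
log Q = n(E° − E)/0.0592 = 2×(0.34 − 0.657)/0.0592 = -10.709.
With Q = [H⁺]^2 / ([Cu²⁺]·P(H₂)), solving for [H⁺] gives log[H⁺] = -6.334, so pH = 6.33.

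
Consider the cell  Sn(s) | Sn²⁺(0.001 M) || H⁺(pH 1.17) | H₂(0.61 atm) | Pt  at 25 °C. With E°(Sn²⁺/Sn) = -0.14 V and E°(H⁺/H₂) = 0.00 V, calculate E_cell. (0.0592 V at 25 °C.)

0.17 V

The hydrogen couple is the cathode, so E°_cell = 0.14 V; n = 2.
[H⁺] = 10^(−1.17) = 0.068 M, and Q = [Sn²⁺]·P(H₂) / [H⁺]^2 = 0.133.
E = E° − (0.0592/2) log Q = 0.14 − (0.0592/2)(-0.875) = 0.166 V.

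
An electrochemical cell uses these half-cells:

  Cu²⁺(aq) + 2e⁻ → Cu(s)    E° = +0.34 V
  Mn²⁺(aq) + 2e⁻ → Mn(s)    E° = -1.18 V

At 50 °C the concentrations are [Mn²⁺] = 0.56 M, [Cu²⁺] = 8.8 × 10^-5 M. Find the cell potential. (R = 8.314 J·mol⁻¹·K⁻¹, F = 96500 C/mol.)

1.40 V

The Cu²⁺/Cu couple has the higher reduction potential and acts as the cathode, so E°_cell = +0.34 − (-1.18) = 1.52 V.
Balancing electrons gives n = 2; the reaction quotient is Q = [Mn²⁺]/[Cu²⁺] = 6360.
E = E° − (RT/nF) ln Q = 1.52 − (8.314×323)/(2×96500) × (8.758) = 1.520 − 0.122 = 1.398 V.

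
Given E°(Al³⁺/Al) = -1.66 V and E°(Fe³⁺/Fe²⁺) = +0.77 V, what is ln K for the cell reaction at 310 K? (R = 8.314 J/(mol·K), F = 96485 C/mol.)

ln K = 272.9

E°_cell = +0.77 − (-1.66) = 2.43 V, with n = 3 electrons transferred.
At equilibrium E = 0, so the Nernst equation gives ln K = nFE°/RT = (3)(96485)(2.43)/((8.314)(310)) = 272.91.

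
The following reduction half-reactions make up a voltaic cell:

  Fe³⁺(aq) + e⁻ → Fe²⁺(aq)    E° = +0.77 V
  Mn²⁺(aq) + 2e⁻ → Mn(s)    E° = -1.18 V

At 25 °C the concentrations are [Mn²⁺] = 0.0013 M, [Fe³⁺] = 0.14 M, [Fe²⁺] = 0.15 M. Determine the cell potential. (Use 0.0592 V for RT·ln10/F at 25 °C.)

2.03 V

The Fe³⁺/Fe²⁺ couple has the higher reduction potential and acts as the cathode, so E°_cell = +0.77 − (-1.18) = 1.95 V.
Balancing electrons gives n = 2; the reaction quotient is Q = [Mn²⁺]·[Fe²⁺]^2/[Fe³⁺]^2 = 0.00149.
At 25 °C, E = E° − (0.0592/n) log Q = 1.95 − (0.0592/2)(-2.826) = 1.950 + 0.084 = 2.034 V.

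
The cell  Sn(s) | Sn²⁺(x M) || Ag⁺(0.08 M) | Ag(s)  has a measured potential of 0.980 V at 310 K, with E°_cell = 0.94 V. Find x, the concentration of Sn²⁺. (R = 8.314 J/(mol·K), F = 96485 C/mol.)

3.2 × 10^-4 M

From the Nernst equation, ln Q = nF(E° − E)/RT = 2×96485×(0.94 − 0.980)/(8.314×310) = -2.995, so Q = 0.0500.
With Q = [Sn²⁺]/[Ag⁺]^2 and the known concentrations, [Sn²⁺] in the numerator gives [Sn²⁺] = 3.2 × 10^-4 M.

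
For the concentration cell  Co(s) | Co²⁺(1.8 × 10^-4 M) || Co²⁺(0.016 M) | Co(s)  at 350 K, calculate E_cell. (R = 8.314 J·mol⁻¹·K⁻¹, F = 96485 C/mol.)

Both half-cells are Co²⁺/Co, so E°_cell = 0. The concentrated side is the cathode; the cell reaction moves Co²⁺ from high to low concentration with n = 2.
Q = [Co²⁺]_dilute/[Co²⁺]_conc = 1.8 × 10^-4/0.016 = 0.0112.
E = 0 − (RT/nF) ln Q = −((8.314×350)/(2×96485))(-4.487) = 0.0677 V.

0.068 V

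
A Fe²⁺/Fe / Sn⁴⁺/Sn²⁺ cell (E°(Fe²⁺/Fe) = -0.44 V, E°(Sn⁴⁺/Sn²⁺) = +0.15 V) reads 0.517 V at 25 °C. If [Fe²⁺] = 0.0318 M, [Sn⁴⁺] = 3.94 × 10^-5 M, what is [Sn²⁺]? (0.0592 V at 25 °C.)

From the Nernst equation, log Q = n(E° − E)/0.0592 = 2(0.59 − 0.517)/0.0592 = 2.466, so Q = 293.
With Q = [Fe²⁺]·[Sn²⁺]/[Sn⁴⁺] and the known concentrations, [Sn²⁺] in the numerator gives [Sn²⁺] = 0.36 M.

0.36 M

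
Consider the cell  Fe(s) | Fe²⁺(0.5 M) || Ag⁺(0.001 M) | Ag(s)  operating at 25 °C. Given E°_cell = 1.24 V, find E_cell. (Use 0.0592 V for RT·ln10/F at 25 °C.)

Balancing electrons gives n = 2; the reaction quotient is Q = [Fe²⁺]/[Ag⁺]^2 = 5 × 10^5.
At 25 °C, E = E° − (0.0592/n) log Q = 1.24 − (0.0592/2)(5.699) = 1.240 − 0.169 = 1.071 V.

1.07 V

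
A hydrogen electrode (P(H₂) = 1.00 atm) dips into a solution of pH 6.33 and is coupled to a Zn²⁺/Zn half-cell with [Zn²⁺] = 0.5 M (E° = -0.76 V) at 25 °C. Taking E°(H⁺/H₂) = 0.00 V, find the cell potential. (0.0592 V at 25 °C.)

0.39 V

The hydrogen couple is the cathode, so E°_cell = 0.76 V; n = 2.
[H⁺] = 10^(−6.33) = 4.7 × 10^-7 M, and Q = [Zn²⁺]·P(H₂) / [H⁺]^2 = 2.29 × 10^12.
E = E° − (0.0592/2) log Q = 0.76 − (0.0592/2)(12.359) = 0.394 V.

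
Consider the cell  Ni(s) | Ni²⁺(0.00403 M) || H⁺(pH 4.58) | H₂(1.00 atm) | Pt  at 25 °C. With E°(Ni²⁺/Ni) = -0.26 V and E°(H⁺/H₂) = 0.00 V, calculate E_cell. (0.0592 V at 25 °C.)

0.060 V

The hydrogen couple is the cathode, so E°_cell = 0.26 V; n = 2.
[H⁺] = 10^(−4.58) = 2.6 × 10^-5 M, and Q = [Ni²⁺]·P(H₂) / [H⁺]^2 = 5.83 × 10^6.
E = E° − (0.0592/2) log Q = 0.26 − (0.0592/2)(6.765) = 0.060 V.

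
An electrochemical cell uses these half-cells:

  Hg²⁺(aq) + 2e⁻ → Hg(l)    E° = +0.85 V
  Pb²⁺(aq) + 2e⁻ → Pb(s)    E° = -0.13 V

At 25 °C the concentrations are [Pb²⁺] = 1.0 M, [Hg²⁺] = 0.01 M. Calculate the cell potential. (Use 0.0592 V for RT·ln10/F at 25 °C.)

0.921 V

The Hg²⁺/Hg couple has the higher reduction potential and acts as the cathode, so E°_cell = +0.85 − (-0.13) = 0.98 V.
Balancing electrons gives n = 2; the reaction quotient is Q = [Pb²⁺]/[Hg²⁺] = 100.
At 25 °C, E = E° − (0.0592/n) log Q = 0.98 − (0.0592/2)(2.000) = 0.980 − 0.059 = 0.921 V.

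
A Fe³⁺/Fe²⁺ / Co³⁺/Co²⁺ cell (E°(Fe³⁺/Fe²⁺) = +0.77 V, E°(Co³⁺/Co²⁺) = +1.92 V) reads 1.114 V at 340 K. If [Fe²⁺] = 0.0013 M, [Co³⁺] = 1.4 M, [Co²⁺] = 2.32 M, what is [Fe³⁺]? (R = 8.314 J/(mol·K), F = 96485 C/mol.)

0.0027 M

From the Nernst equation, ln Q = nF(E° − E)/RT = 1×96485×(1.15 − 1.114)/(8.314×340) = 1.229, so Q = 3.42.
With Q = [Fe³⁺]·[Co²⁺]/([Fe²⁺]·[Co³⁺]) and the known concentrations, [Fe³⁺] in the numerator gives [Fe³⁺] = 0.0027 M.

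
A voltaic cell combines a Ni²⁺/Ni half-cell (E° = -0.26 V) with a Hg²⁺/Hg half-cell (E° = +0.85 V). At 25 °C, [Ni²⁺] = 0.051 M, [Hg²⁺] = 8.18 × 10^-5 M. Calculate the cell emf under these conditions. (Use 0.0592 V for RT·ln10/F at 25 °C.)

The Hg²⁺/Hg couple has the higher reduction potential and acts as the cathode, so E°_cell = +0.85 − (-0.26) = 1.11 V.
Balancing electrons gives n = 2; the reaction quotient is Q = [Ni²⁺]/[Hg²⁺] = 623.
At 25 °C, E = E° − (0.0592/n) log Q = 1.11 − (0.0592/2)(2.795) = 1.110 − 0.083 = 1.027 V.

1.03 V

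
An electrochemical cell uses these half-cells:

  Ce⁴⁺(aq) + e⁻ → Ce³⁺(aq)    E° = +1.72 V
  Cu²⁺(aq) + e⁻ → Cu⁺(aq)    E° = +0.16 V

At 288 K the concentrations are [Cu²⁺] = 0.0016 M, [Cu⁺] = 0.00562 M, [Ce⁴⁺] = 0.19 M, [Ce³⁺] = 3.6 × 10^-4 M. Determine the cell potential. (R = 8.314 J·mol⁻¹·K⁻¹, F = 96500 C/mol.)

The Ce⁴⁺/Ce³⁺ couple has the higher reduction potential and acts as the cathode, so E°_cell = +1.72 − (+0.16) = 1.56 V.
Balancing electrons gives n = 1; the reaction quotient is Q = [Cu²⁺]·[Ce³⁺]/([Cu⁺]·[Ce⁴⁺]) = 5.39 × 10^-4.
E = E° − (RT/nF) ln Q = 1.56 − (8.314×288)/(1×96500) × (-7.525) = 1.560 + 0.187 = 1.747 V.

1.75 V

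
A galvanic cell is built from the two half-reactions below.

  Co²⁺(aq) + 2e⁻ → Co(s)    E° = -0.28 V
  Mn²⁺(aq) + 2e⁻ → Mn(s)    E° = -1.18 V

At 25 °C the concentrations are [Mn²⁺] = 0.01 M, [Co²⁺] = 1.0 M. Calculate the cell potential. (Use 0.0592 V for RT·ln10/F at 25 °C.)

The Co²⁺/Co couple has the higher reduction potential and acts as the cathode, so E°_cell = -0.28 − (-1.18) = 0.90 V.
Balancing electrons gives n = 2; the reaction quotient is Q = [Mn²⁺]/[Co²⁺] = 0.0100.
At 25 °C, E = E° − (0.0592/n) log Q = 0.90 − (0.0592/2)(-2.000) = 0.900 + 0.059 = 0.959 V.

0.959 V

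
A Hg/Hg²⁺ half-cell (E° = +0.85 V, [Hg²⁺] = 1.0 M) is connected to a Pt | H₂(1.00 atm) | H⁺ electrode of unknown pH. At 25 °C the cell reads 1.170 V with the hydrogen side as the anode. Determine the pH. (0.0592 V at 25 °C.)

pH = 5.41

E°_cell = 0.85 V and n = 2.
log Q = n(E° − E)/0.0592 = 2×(0.85 − 1.170)/0.0592 = -10.811.
With Q = [H⁺]^2 / ([Hg²⁺]·P(H₂)), solving for [H⁺] gives log[H⁺] = -5.405, so pH = 5.41.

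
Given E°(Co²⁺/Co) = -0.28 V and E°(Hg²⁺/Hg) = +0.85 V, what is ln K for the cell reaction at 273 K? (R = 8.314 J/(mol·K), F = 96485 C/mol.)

E°_cell = +0.85 − (-0.28) = 1.13 V, with n = 2 electrons transferred.
At equilibrium E = 0, so the Nernst equation gives ln K = nFE°/RT = (2)(96485)(1.13)/((8.314)(273)) = 96.07.

ln K = 96.1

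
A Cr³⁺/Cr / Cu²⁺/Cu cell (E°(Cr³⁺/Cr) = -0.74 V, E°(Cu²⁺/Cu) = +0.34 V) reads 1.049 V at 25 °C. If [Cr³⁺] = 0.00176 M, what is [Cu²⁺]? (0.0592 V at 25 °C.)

From the Nernst equation, log Q = n(E° − E)/0.0592 = 6(1.08 − 1.049)/0.0592 = 3.142, so Q = 1390.
With Q = [Cr³⁺]^2/[Cu²⁺]^3 and the known concentrations, [Cu²⁺]^3 in the denominator gives [Cu²⁺] = 0.0013 M.

0.0013 M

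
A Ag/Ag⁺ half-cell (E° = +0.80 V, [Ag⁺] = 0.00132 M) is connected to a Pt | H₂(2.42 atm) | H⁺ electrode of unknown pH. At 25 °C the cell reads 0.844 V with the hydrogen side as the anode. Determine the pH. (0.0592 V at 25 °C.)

E°_cell = 0.80 V and n = 2.
log Q = n(E° − E)/0.0592 = 2×(0.80 − 0.844)/0.0592 = -1.486.
With Q = [H⁺]^2 / ([Ag⁺]^2·P(H₂)), solving for [H⁺] gives log[H⁺] = -3.431, so pH = 3.43.

pH = 3.43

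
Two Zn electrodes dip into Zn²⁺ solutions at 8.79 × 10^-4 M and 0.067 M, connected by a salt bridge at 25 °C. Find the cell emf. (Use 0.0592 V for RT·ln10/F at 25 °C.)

Both half-cells are Zn²⁺/Zn, so E°_cell = 0. The concentrated side is the cathode; the cell reaction moves Zn²⁺ from high to low concentration with n = 2.
Q = [Zn²⁺]_dilute/[Zn²⁺]_conc = 8.79 × 10^-4/0.067 = 0.0131.
E = 0 − (0.0592/2) log Q = −(0.0592/2)(-1.882) = 0.0557 V.

0.056 V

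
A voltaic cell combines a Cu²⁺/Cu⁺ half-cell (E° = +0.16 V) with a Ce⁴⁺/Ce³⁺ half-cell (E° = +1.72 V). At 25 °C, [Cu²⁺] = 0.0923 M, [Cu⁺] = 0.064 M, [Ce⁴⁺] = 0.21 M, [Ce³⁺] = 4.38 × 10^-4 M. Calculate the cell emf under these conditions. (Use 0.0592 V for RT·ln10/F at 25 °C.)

The Ce⁴⁺/Ce³⁺ couple has the higher reduction potential and acts as the cathode, so E°_cell = +1.72 − (+0.16) = 1.56 V.
Balancing electrons gives n = 1; the reaction quotient is Q = [Cu²⁺]·[Ce³⁺]/([Cu⁺]·[Ce⁴⁺]) = 0.00301.
At 25 °C, E = E° − (0.0592/n) log Q = 1.56 − (0.0592/1)(-2.522) = 1.560 + 0.149 = 1.709 V.

1.71 V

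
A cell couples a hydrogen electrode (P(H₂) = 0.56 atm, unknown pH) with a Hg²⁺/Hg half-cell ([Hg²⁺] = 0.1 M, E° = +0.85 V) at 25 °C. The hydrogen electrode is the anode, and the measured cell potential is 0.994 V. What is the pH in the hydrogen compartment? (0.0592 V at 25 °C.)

pH = 3.06

E°_cell = 0.85 V and n = 2.
log Q = n(E° − E)/0.0592 = 2×(0.85 − 0.994)/0.0592 = -4.865.
With Q = [H⁺]^2 / ([Hg²⁺]·P(H₂)), solving for [H⁺] gives log[H⁺] = -3.058, so pH = 3.06.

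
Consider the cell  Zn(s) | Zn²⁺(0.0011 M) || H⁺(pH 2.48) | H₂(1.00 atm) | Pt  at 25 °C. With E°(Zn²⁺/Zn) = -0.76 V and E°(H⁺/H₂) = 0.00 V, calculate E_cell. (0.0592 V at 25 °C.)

The hydrogen couple is the cathode, so E°_cell = 0.76 V; n = 2.
[H⁺] = 10^(−2.48) = 0.0033 M, and Q = [Zn²⁺]·P(H₂) / [H⁺]^2 = 100.
E = E° − (0.0592/2) log Q = 0.76 − (0.0592/2)(2.001) = 0.701 V.

0.70 V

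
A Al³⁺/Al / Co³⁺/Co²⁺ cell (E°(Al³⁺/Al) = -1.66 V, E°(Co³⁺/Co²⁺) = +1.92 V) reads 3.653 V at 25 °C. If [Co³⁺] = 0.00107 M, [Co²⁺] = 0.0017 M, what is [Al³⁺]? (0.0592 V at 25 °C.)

5 × 10^-5 M

From the Nernst equation, log Q = n(E° − E)/0.0592 = 3(3.58 − 3.653)/0.0592 = -3.699, so Q = 2 × 10^-4.
With Q = [Al³⁺]·[Co²⁺]^3/[Co³⁺]^3 and the known concentrations, [Al³⁺] in the numerator gives [Al³⁺] = 5 × 10^-5 M.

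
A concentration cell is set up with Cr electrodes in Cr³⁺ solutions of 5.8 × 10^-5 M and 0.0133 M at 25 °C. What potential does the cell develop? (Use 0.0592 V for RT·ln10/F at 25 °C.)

Both half-cells are Cr³⁺/Cr, so E°_cell = 0. The concentrated side is the cathode; the cell reaction moves Cr³⁺ from high to low concentration with n = 3.
Q = [Cr³⁺]_dilute/[Cr³⁺]_conc = 5.8 × 10^-5/0.0133 = 0.00436.
E = 0 − (0.0592/3) log Q = −(0.0592/3)(-2.360) = 0.0466 V.

0.047 V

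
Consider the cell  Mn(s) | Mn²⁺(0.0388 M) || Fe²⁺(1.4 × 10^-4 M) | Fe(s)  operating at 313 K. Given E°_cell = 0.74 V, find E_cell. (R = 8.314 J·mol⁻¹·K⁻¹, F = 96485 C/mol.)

0.664 V

Balancing electrons gives n = 2; the reaction quotient is Q = [Mn²⁺]/[Fe²⁺] = 277.
E = E° − (RT/nF) ln Q = 0.74 − (8.314×313)/(2×96485) × (5.625) = 0.740 − 0.076 = 0.664 V.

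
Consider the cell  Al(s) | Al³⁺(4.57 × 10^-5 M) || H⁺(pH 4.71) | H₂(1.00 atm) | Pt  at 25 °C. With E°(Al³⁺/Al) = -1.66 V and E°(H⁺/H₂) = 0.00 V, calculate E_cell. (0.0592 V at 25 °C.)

1.47 V

The hydrogen couple is the cathode, so E°_cell = 1.66 V; n = 6.
[H⁺] = 10^(−4.71) = 1.9 × 10^-5 M, and Q = [Al³⁺]^2·P(H₂)^3 / [H⁺]^6 = 3.8 × 10^19.
E = E° − (0.0592/6) log Q = 1.66 − (0.0592/6)(19.580) = 1.467 V.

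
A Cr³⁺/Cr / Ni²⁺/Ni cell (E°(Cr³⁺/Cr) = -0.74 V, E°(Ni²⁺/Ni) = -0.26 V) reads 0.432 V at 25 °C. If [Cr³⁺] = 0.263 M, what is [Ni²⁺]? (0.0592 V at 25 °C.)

0.0098 M

From the Nernst equation, log Q = n(E° − E)/0.0592 = 6(0.48 − 0.432)/0.0592 = 4.865, so Q = 7.33 × 10^4.
With Q = [Cr³⁺]^2/[Ni²⁺]^3 and the known concentrations, [Ni²⁺]^3 in the denominator gives [Ni²⁺] = 0.0098 M.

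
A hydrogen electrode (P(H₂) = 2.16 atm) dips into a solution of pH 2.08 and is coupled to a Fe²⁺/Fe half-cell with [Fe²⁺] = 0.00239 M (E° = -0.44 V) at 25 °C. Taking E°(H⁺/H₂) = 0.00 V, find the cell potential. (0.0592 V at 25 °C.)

0.38 V

The hydrogen couple is the cathode, so E°_cell = 0.44 V; n = 2.
[H⁺] = 10^(−2.08) = 0.0083 M, and Q = [Fe²⁺]·P(H₂) / [H⁺]^2 = 74.6.
E = E° − (0.0592/2) log Q = 0.44 − (0.0592/2)(1.873) = 0.385 V.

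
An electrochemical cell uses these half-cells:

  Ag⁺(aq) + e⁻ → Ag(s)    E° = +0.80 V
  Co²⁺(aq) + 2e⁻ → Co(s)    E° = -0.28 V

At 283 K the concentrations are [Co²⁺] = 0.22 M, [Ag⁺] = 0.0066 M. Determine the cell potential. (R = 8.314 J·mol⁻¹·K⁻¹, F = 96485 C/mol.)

0.976 V

The Ag⁺/Ag couple has the higher reduction potential and acts as the cathode, so E°_cell = +0.80 − (-0.28) = 1.08 V.
Balancing electrons gives n = 2; the reaction quotient is Q = [Co²⁺]/[Ag⁺]^2 = 5050.
E = E° − (RT/nF) ln Q = 1.08 − (8.314×283)/(2×96485) × (8.527) = 1.080 − 0.104 = 0.976 V.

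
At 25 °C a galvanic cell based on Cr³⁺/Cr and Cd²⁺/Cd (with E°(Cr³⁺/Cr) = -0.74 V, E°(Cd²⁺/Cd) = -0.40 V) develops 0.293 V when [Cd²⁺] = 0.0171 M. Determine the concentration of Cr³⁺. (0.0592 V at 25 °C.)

0.54 M

From the Nernst equation, log Q = n(E° − E)/0.0592 = 6(0.34 − 0.293)/0.0592 = 4.764, so Q = 5.8 × 10^4.
With Q = [Cr³⁺]^2/[Cd²⁺]^3 and the known concentrations, [Cr³⁺]^2 in the numerator gives [Cr³⁺] = 0.54 M.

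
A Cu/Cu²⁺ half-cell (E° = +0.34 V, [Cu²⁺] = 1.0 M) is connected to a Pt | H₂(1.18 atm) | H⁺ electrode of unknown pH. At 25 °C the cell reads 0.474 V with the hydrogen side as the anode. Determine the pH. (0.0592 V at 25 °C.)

pH = 2.23

E°_cell = 0.34 V and n = 2.
log Q = n(E° − E)/0.0592 = 2×(0.34 − 0.474)/0.0592 = -4.527.
With Q = [H⁺]^2 / ([Cu²⁺]·P(H₂)), solving for [H⁺] gives log[H⁺] = -2.228, so pH = 2.23.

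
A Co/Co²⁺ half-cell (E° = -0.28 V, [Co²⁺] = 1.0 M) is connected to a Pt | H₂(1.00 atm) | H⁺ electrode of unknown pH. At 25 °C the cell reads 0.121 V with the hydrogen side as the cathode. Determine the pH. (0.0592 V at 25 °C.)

E°_cell = 0.28 V and n = 2.
log Q = n(E° − E)/0.0592 = 2×(0.28 − 0.121)/0.0592 = 5.372.
With Q = [Co²⁺]·P(H₂) / [H⁺]^2, solving for [H⁺] gives log[H⁺] = -2.686, so pH = 2.69.

pH = 2.69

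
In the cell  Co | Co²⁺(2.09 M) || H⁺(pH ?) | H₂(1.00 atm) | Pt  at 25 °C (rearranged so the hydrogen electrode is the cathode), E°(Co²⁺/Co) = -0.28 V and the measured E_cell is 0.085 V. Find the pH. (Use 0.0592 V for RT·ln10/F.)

E°_cell = 0.28 V and n = 2.
log Q = n(E° − E)/0.0592 = 2×(0.28 − 0.085)/0.0592 = 6.588.
With Q = [Co²⁺]·P(H₂) / [H⁺]^2, solving for [H⁺] gives log[H⁺] = -3.134, so pH = 3.13.

pH = 3.13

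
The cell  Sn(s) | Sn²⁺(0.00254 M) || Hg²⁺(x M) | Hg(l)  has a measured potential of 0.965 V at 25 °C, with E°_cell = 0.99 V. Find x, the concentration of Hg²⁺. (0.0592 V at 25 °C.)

From the Nernst equation, log Q = n(E° − E)/0.0592 = 2(0.99 − 0.965)/0.0592 = 0.845, so Q = 6.99.
With Q = [Sn²⁺]/[Hg²⁺] and the known concentrations, [Hg²⁺] in the denominator gives [Hg²⁺] = 3.6 × 10^-4 M.

3.6 × 10^-4 M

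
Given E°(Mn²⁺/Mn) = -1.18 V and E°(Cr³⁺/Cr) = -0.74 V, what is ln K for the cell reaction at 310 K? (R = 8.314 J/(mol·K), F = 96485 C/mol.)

E°_cell = -0.74 − (-1.18) = 0.44 V, with n = 6 electrons transferred.
At equilibrium E = 0, so the Nernst equation gives ln K = nFE°/RT = (6)(96485)(0.44)/((8.314)(310)) = 98.83.

ln K = 98.8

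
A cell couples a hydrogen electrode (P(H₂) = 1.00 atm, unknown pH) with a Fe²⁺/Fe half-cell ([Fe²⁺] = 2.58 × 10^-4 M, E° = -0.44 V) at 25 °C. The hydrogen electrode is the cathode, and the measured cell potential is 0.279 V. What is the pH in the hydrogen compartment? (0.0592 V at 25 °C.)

E°_cell = 0.44 V and n = 2.
log Q = n(E° − E)/0.0592 = 2×(0.44 − 0.279)/0.0592 = 5.439.
With Q = [Fe²⁺]·P(H₂) / [H⁺]^2, solving for [H⁺] gives log[H⁺] = -4.514, so pH = 4.51.

pH = 4.51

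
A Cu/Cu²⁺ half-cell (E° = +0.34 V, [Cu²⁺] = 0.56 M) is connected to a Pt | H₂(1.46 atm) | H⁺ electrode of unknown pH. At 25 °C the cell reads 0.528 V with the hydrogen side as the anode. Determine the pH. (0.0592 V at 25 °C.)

E°_cell = 0.34 V and n = 2.
log Q = n(E° − E)/0.0592 = 2×(0.34 − 0.528)/0.0592 = -6.351.
With Q = [H⁺]^2 / ([Cu²⁺]·P(H₂)), solving for [H⁺] gives log[H⁺] = -3.219, so pH = 3.22.

pH = 3.22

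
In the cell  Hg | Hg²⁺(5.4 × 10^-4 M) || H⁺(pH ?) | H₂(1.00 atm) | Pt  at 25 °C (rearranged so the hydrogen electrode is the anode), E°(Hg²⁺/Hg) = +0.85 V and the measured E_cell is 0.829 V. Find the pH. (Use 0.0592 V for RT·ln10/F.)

E°_cell = 0.85 V and n = 2.
log Q = n(E° − E)/0.0592 = 2×(0.85 − 0.829)/0.0592 = 0.709.
With Q = [H⁺]^2 / ([Hg²⁺]·P(H₂)), solving for [H⁺] gives log[H⁺] = -1.279, so pH = 1.28.

pH = 1.28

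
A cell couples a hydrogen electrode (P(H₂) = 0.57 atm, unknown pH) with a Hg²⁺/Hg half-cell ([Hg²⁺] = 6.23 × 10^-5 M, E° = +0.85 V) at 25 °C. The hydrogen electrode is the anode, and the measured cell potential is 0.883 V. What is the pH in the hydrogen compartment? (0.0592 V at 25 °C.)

pH = 2.78

E°_cell = 0.85 V and n = 2.
log Q = n(E° − E)/0.0592 = 2×(0.85 − 0.883)/0.0592 = -1.115.
With Q = [H⁺]^2 / ([Hg²⁺]·P(H₂)), solving for [H⁺] gives log[H⁺] = -2.782, so pH = 2.78.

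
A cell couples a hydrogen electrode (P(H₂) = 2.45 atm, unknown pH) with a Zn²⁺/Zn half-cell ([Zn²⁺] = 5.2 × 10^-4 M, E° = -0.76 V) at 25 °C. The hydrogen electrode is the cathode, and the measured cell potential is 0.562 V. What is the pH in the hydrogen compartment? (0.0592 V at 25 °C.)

E°_cell = 0.76 V and n = 2.
log Q = n(E° − E)/0.0592 = 2×(0.76 − 0.562)/0.0592 = 6.689.
With Q = [Zn²⁺]·P(H₂) / [H⁺]^2, solving for [H⁺] gives log[H⁺] = -4.792, so pH = 4.79.

pH = 4.79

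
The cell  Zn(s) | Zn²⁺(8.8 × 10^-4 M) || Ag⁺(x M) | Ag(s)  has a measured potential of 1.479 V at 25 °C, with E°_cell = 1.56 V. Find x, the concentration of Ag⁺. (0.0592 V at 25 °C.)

From the Nernst equation, log Q = n(E° − E)/0.0592 = 2(1.56 − 1.479)/0.0592 = 2.736, so Q = 545.
With Q = [Zn²⁺]/[Ag⁺]^2 and the known concentrations, [Ag⁺]^2 in the denominator gives [Ag⁺] = 0.0013 M.

0.0013 M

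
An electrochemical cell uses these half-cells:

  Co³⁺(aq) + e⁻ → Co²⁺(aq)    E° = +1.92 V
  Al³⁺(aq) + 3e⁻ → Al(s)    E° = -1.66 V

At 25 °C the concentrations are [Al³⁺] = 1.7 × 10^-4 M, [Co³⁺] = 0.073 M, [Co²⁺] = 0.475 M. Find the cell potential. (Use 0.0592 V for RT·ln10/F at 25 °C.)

The Co³⁺/Co²⁺ couple has the higher reduction potential and acts as the cathode, so E°_cell = +1.92 − (-1.66) = 3.58 V.
Balancing electrons gives n = 3; the reaction quotient is Q = [Al³⁺]·[Co²⁺]^3/[Co³⁺]^3 = 0.0468.
At 25 °C, E = E° − (0.0592/n) log Q = 3.58 − (0.0592/3)(-1.329) = 3.580 + 0.026 = 3.606 V.

3.61 V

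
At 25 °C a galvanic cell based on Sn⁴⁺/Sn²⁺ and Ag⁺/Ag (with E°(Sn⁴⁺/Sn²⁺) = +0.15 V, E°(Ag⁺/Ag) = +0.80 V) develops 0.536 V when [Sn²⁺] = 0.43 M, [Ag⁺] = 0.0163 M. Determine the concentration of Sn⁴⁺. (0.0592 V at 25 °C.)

0.81 M

From the Nernst equation, log Q = n(E° − E)/0.0592 = 2(0.65 − 0.536)/0.0592 = 3.851, so Q = 7100.
With Q = [Sn⁴⁺]/([Sn²⁺]·[Ag⁺]^2) and the known concentrations, [Sn⁴⁺] in the numerator gives [Sn⁴⁺] = 0.81 M.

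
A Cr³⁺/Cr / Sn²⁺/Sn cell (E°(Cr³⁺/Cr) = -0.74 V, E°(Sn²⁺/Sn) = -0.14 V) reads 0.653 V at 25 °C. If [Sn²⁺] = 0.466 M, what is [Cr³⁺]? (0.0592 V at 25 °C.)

From the Nernst equation, log Q = n(E° − E)/0.0592 = 6(0.60 − 0.653)/0.0592 = -5.372, so Q = 4.25 × 10^-6.
With Q = [Cr³⁺]^2/[Sn²⁺]^3 and the known concentrations, [Cr³⁺]^2 in the numerator gives [Cr³⁺] = 6.6 × 10^-4 M.

6.6 × 10^-4 M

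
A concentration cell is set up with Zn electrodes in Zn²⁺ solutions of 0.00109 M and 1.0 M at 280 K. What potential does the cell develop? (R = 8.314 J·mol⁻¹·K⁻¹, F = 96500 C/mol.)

Both half-cells are Zn²⁺/Zn, so E°_cell = 0. The concentrated side is the cathode; the cell reaction moves Zn²⁺ from high to low concentration with n = 2.
Q = [Zn²⁺]_dilute/[Zn²⁺]_conc = 0.00109/1.0 = 0.00109.
E = 0 − (RT/nF) ln Q = −((8.314×280)/(2×96500))(-6.822) = 0.0823 V.

0.082 V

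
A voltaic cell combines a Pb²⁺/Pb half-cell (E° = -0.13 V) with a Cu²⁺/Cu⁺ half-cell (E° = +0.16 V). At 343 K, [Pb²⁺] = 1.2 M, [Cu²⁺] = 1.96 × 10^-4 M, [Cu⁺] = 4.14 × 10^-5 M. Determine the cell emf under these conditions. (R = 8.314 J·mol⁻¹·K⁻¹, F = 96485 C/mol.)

The Cu²⁺/Cu⁺ couple has the higher reduction potential and acts as the cathode, so E°_cell = +0.16 − (-0.13) = 0.29 V.
Balancing electrons gives n = 2; the reaction quotient is Q = [Pb²⁺]·[Cu⁺]^2/[Cu²⁺]^2 = 0.0535.
E = E° − (RT/nF) ln Q = 0.29 − (8.314×343)/(2×96485) × (-2.927) = 0.290 + 0.043 = 0.333 V.

0.333 V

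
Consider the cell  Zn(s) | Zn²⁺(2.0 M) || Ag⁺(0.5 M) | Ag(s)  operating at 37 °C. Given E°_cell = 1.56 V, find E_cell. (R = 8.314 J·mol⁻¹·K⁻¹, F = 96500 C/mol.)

1.53 V

Balancing electrons gives n = 2; the reaction quotient is Q = [Zn²⁺]/[Ag⁺]^2 = 8.00.
E = E° − (RT/nF) ln Q = 1.56 − (8.314×310)/(2×96500) × (2.079) = 1.560 − 0.028 = 1.532 V.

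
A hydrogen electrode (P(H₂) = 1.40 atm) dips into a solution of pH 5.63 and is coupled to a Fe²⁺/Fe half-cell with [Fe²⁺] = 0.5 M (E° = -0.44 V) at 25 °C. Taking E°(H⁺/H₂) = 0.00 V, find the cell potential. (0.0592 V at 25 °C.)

The hydrogen couple is the cathode, so E°_cell = 0.44 V; n = 2.
[H⁺] = 10^(−5.63) = 2.3 × 10^-6 M, and Q = [Fe²⁺]·P(H₂) / [H⁺]^2 = 1.27 × 10^11.
E = E° − (0.0592/2) log Q = 0.44 − (0.0592/2)(11.105) = 0.111 V.

0.11 V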